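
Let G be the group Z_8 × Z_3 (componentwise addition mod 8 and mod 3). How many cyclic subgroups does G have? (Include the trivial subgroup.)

A cyclic subgroup of order d is generated by each of its φ(d) elements of order d, so the cyclic subgroups of order d number (#elements of order d)/φ(d).
Cyclic subgroups by order — order 1: 1; order 2: 1; order 3: 1; order 4: 1; order 6: 1; order 8: 1; order 12: 1; order 24: 1.
Total: 8.

8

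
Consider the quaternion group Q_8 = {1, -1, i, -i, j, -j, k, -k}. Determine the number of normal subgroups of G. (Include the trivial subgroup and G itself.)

6

G has 6 subgroups. Checking conjugation-invariance by order — order 1: 1/1 normal; order 2: 1/1 normal; order 4: 3/3 normal; order 8: 1/1 normal.
Total normal subgroups: 6.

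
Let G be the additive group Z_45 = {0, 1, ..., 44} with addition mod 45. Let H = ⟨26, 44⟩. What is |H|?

|⟨26⟩| = 45 and |⟨44⟩| = 45, so |H| is a multiple of lcm(45, 45) = 45 and divides |G| = 45.
Closing {26, 44} under the group operation gives all of G, so |H| = 45.

45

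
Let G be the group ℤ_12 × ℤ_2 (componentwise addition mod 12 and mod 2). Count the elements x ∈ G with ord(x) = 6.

An element (a,b) has order lcm(ord(a), ord(b)); count pairs with lcm equal to 6.
Enumerating gives 6 such elements.

6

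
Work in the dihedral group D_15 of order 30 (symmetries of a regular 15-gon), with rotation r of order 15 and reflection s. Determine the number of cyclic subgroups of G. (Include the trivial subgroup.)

19

Group the elements of G by the cyclic subgroup they generate; each cyclic subgroup of order d accounts for φ(d) elements.
Cyclic subgroups by order — order 1: 1; order 2: 15; order 3: 1; order 5: 1; order 15: 1.
Total: 19.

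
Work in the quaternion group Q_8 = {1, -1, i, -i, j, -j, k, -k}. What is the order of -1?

Computing powers of -1: the smallest k with (-1)^k = e is k = 2.

2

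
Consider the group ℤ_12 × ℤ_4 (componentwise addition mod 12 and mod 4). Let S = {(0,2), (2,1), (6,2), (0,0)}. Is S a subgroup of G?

(2,1) ∈ S but its inverse (10,3) ∉ S, so S is not a subgroup.

No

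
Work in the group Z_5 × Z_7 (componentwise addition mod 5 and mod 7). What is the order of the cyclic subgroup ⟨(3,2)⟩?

The order of (3,2) in Z_5 × Z_7 is lcm(ord(3) in Z_5, ord(2) in Z_7).
ord(3) = 5 and ord(2) = 7, so |⟨(3,2)⟩| = lcm(5, 7) = 35.

35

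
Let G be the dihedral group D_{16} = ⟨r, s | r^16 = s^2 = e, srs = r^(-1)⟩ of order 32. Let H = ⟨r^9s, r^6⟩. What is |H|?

16

|⟨r^9s⟩| = 2 and |⟨r^6⟩| = 8, so |H| is a multiple of lcm(2, 8) = 8 and divides |G| = 32.
Closing under the operation: H = {e, r^2, r^4, r^6, r^8, r^10, r^12, r^14, rs, r^3s, r^5s, r^7s, r^9s, r^11s, r^13s, r^15s}, so |H| = 16.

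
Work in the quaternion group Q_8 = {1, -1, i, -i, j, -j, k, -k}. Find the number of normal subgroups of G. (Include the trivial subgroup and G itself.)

6

G has 6 subgroups. Checking conjugation-invariance by order — order 1: 1/1 normal; order 2: 1/1 normal; order 4: 3/3 normal; order 8: 1/1 normal.
Total normal subgroups: 6.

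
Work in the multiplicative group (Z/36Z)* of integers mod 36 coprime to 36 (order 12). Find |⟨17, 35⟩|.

4

|⟨17⟩| = 2 and |⟨35⟩| = 2, so |H| is a multiple of lcm(2, 2) = 2 and divides |G| = 12.
Closing under the operation: H = {1, 17, 19, 35}, so |H| = 4.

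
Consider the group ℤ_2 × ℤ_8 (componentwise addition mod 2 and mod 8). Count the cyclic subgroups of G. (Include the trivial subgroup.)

8

A cyclic subgroup of order d is generated by each of its φ(d) elements of order d, so the cyclic subgroups of order d number (#elements of order d)/φ(d).
Cyclic subgroups by order — order 1: 1; order 2: 3; order 4: 2; order 8: 2.
Total: 8.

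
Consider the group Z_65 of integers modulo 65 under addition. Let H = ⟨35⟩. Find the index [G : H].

|⟨35⟩| = 13 and |G| = 65.
By Lagrange, [G : H] = |G|/|H| = 65/13 = 5.

5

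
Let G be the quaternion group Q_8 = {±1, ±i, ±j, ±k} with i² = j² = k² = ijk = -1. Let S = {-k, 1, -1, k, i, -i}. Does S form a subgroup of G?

No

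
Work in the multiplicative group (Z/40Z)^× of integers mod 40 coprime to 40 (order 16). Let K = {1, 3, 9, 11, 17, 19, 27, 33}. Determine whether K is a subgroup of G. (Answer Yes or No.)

Yes

|K| = 8 divides |G| = 16, consistent with Lagrange.
K contains the identity, every element's inverse is in K, and K is closed under ·: it is a subgroup.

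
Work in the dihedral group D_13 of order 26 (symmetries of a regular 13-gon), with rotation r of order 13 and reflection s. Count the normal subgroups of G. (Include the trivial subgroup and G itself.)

G has 16 subgroups. Checking conjugation-invariance by order — order 1: 1/1 normal; order 2: 0/13 normal; order 13: 1/1 normal; order 26: 1/1 normal.
Total normal subgroups: 3.

3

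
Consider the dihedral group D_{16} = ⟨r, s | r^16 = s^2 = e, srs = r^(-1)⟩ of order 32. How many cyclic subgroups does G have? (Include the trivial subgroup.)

Each element a generates a cyclic subgroup ⟨a⟩; distinct elements may generate the same one (a cyclic group of order d has φ(d) generators).
Cyclic subgroups by order — order 1: 1; order 2: 17; order 4: 1; order 8: 1; order 16: 1.
Total: 21.

21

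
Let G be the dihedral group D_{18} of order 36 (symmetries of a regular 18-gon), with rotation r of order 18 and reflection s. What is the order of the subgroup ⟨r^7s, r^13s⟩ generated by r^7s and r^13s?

6

|⟨r^7s⟩| = 2 and |⟨r^13s⟩| = 2, so |H| is a multiple of lcm(2, 2) = 2 and divides |G| = 36.
Closing under the operation: H = {e, r^6, r^12, rs, r^7s, r^13s}, so |H| = 6.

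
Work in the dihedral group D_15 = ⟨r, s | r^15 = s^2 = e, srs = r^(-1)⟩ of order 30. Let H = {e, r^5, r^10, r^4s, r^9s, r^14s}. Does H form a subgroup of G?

Yes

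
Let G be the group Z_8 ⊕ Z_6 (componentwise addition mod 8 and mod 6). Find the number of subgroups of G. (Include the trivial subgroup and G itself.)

22

|G| = 48, so by Lagrange every subgroup order divides 48. Divisors: 1, 2, 3, 4, 6, 8, 12, 16, 24, 48.
Subgroups by order — order 1: 1; order 2: 3; order 3: 1; order 4: 3; order 6: 3; order 8: 3; order 12: 3; order 16: 1; order 24: 3; order 48: 1.
Total: 1 + 3 + 1 + 3 + 3 + 3 + 3 + 1 + 3 + 1 = 22.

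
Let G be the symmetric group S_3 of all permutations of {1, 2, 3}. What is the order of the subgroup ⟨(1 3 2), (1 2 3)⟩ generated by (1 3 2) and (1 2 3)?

3

|⟨(1 3 2)⟩| = 3 and |⟨(1 2 3)⟩| = 3, so |H| is a multiple of lcm(3, 3) = 3 and divides |G| = 6.
Closing under the operation: H = {e, (1 2 3), (1 3 2)}, so |H| = 3.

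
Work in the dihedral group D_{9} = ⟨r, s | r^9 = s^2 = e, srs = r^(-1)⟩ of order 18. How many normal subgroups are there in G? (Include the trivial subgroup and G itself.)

G has 16 subgroups. Checking conjugation-invariance by order — order 1: 1/1 normal; order 2: 0/9 normal; order 3: 1/1 normal; order 6: 0/3 normal; order 9: 1/1 normal; order 18: 1/1 normal.
Total normal subgroups: 4.

4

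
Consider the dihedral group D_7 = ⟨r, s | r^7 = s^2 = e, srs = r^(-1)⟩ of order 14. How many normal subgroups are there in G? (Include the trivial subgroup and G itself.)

G has 10 subgroups. Checking conjugation-invariance by order — order 1: 1/1 normal; order 2: 0/7 normal; order 7: 1/1 normal; order 14: 1/1 normal.
Total normal subgroups: 3.

3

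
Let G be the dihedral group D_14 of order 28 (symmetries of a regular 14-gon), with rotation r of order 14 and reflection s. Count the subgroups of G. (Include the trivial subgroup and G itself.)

|G| = 28, so by Lagrange every subgroup order divides 28. Divisors: 1, 2, 4, 7, 14, 28.
Subgroups by order — order 1: 1; order 2: 15; order 4: 7; order 7: 1; order 14: 3; order 28: 1.
Total: 1 + 15 + 7 + 1 + 3 + 1 = 28.

28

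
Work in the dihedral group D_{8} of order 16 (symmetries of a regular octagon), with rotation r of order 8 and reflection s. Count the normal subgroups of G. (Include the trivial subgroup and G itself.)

G has 19 subgroups. Checking conjugation-invariance by order — order 1: 1/1 normal; order 2: 1/9 normal; order 4: 1/5 normal; order 8: 3/3 normal; order 16: 1/1 normal.
Total normal subgroups: 7.

7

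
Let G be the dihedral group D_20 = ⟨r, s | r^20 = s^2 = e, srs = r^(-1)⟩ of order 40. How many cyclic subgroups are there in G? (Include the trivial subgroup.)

26

A cyclic subgroup of order d is generated by each of its φ(d) elements of order d, so the cyclic subgroups of order d number (#elements of order d)/φ(d).
Cyclic subgroups by order — order 1: 1; order 2: 21; order 4: 1; order 5: 1; order 10: 1; order 20: 1.
Total: 26.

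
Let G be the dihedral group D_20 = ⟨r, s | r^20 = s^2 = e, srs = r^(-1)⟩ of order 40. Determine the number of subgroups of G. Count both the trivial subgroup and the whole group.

48

|G| = 40, so by Lagrange every subgroup order divides 40. Divisors: 1, 2, 4, 5, 8, 10, 20, 40.
Subgroups by order — order 1: 1; order 2: 21; order 4: 11; order 5: 1; order 8: 5; order 10: 5; order 20: 3; order 40: 1.
Total: 1 + 21 + 11 + 1 + 5 + 5 + 3 + 1 = 48.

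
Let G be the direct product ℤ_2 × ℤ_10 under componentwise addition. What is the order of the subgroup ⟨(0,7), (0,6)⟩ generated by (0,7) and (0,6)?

10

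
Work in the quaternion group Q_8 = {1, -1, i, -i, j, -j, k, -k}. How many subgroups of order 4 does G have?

|G| = 8 and 4 | 8, so subgroups of order 4 are possible by Lagrange.
The subgroups of order 4 are: {1, -1, i, -i}; {1, -1, j, -j}; {1, -1, k, -k}.
So G has 3 subgroups of order 4.

3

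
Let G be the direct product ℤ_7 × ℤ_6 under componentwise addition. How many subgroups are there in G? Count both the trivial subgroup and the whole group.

8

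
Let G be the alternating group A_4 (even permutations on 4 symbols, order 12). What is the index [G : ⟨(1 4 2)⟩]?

4

|⟨(1 4 2)⟩| = 3 and |G| = 12.
By Lagrange, [G : H] = |G|/|H| = 12/3 = 4.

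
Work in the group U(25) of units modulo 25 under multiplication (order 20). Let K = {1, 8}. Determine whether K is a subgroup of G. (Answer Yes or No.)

No

8 ∈ K but its inverse 22 ∉ K, so K is not a subgroup.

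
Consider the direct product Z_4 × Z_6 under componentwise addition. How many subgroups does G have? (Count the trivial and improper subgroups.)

16

|G| = 24, so by Lagrange every subgroup order divides 24. Divisors: 1, 2, 3, 4, 6, 8, 12, 24.
Subgroups by order — order 1: 1; order 2: 3; order 3: 1; order 4: 3; order 6: 3; order 8: 1; order 12: 3; order 24: 1.
Total: 1 + 3 + 1 + 3 + 3 + 1 + 3 + 1 = 16.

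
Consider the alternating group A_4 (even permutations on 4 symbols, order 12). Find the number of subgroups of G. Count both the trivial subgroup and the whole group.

10

|G| = 12, so by Lagrange every subgroup order divides 12. Divisors: 1, 2, 3, 4, 6, 12.
Subgroups by order — order 1: 1; order 2: 3; order 3: 4; order 4: 1; order 6: 0; order 12: 1.
Total: 1 + 3 + 4 + 1 + 0 + 1 = 10.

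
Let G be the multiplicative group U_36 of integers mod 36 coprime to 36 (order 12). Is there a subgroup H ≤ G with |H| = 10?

No

10 does not divide |G| = 12, so by Lagrange no subgroup of order 10 exists.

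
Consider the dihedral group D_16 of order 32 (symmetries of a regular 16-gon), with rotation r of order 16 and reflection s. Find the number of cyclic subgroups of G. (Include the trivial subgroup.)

21

A cyclic subgroup of order d is generated by each of its φ(d) elements of order d, so the cyclic subgroups of order d number (#elements of order d)/φ(d).
Cyclic subgroups by order — order 1: 1; order 2: 17; order 4: 1; order 8: 1; order 16: 1.
Total: 21.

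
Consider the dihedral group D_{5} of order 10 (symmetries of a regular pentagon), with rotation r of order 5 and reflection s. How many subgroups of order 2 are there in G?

5

|G| = 10 and 2 | 10, so subgroups of order 2 are possible by Lagrange.
The subgroups of order 2 are: {e, r^2s}; {e, r^3s}; {e, r^4s}; {e, rs}; … (5 in all).
So G has 5 subgroups of order 2.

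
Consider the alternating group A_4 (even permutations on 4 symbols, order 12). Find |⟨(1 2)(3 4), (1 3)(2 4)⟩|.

4

|⟨(1 2)(3 4)⟩| = 2 and |⟨(1 3)(2 4)⟩| = 2, so |H| is a multiple of lcm(2, 2) = 2 and divides |G| = 12.
Closing under the operation: H = {e, (1 2)(3 4), (1 3)(2 4), (1 4)(2 3)}, so |H| = 4.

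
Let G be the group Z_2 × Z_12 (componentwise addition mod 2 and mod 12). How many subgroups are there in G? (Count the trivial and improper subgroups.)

16

|G| = 24, so by Lagrange every subgroup order divides 24. Divisors: 1, 2, 3, 4, 6, 8, 12, 24.
Subgroups by order — order 1: 1; order 2: 3; order 3: 1; order 4: 3; order 6: 3; order 8: 1; order 12: 3; order 24: 1.
Total: 1 + 3 + 1 + 3 + 3 + 1 + 3 + 1 = 16.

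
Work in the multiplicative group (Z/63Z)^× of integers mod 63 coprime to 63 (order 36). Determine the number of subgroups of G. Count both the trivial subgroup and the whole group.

|G| = 36, so by Lagrange every subgroup order divides 36. Divisors: 1, 2, 3, 4, 6, 9, 12, 18, 36.
Subgroups by order — order 1: 1; order 2: 3; order 3: 4; order 4: 1; order 6: 12; order 9: 1; order 12: 4; order 18: 3; order 36: 1.
Total: 1 + 3 + 4 + 1 + 12 + 1 + 4 + 3 + 1 = 30.

30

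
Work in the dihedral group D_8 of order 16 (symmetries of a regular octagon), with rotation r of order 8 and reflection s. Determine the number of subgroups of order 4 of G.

5

|G| = 16 and 4 | 16, so subgroups of order 4 are possible by Lagrange.
The subgroups of order 4 are: {e, r^2, r^4, r^6}; {e, r^4, r^2s, r^6s}; {e, r^4, r^3s, r^7s}; {e, r^4, s, r^4s}; … (5 in all).
So G has 5 subgroups of order 4.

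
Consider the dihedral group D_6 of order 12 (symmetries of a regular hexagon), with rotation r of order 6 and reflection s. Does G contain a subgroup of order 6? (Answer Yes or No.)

Yes

6 | 12. A subgroup of order 6 is {e, r, r^2, r^3, r^4, r^5}.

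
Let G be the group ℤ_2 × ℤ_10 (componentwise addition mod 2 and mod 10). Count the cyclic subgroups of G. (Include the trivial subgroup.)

8

A cyclic subgroup of order d is generated by each of its φ(d) elements of order d, so the cyclic subgroups of order d number (#elements of order d)/φ(d).
Cyclic subgroups by order — order 1: 1; order 2: 3; order 5: 1; order 10: 3.
Total: 8.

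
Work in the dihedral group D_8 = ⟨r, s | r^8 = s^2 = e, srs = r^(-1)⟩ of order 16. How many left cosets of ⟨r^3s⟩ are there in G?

8

|⟨r^3s⟩| = 2 and |G| = 16.
By Lagrange, [G : H] = |G|/|H| = 16/2 = 8.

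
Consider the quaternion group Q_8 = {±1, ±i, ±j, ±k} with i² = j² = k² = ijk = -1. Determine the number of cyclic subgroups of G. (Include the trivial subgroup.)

5

Each element a generates a cyclic subgroup ⟨a⟩; distinct elements may generate the same one (a cyclic group of order d has φ(d) generators).
Cyclic subgroups by order — order 1: 1; order 2: 1; order 4: 3.
Total: 5.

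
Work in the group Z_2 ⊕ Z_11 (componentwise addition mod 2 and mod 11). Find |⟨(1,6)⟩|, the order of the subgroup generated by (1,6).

22

The order of (1,6) in Z_2 × Z_11 is lcm(ord(1) in Z_2, ord(6) in Z_11).
ord(1) = 2 and ord(6) = 11, so |⟨(1,6)⟩| = lcm(2, 11) = 22.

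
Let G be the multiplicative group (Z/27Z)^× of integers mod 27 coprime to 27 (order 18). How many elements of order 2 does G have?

The elements of order 2 are: 26.
That's 1.

1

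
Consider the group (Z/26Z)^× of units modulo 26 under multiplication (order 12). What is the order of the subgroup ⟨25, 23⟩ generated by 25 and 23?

6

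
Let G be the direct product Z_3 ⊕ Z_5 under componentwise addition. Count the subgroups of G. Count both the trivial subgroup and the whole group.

|G| = 15, so by Lagrange every subgroup order divides 15. Divisors: 1, 3, 5, 15.
Subgroups by order — order 1: 1; order 3: 1; order 5: 1; order 15: 1.
Total: 1 + 1 + 1 + 1 = 4.

4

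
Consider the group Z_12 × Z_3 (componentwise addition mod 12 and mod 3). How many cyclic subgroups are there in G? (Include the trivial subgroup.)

15

A cyclic subgroup of order d is generated by each of its φ(d) elements of order d, so the cyclic subgroups of order d number (#elements of order d)/φ(d).
Cyclic subgroups by order — order 1: 1; order 2: 1; order 3: 4; order 4: 1; order 6: 4; order 12: 4.
Total: 15.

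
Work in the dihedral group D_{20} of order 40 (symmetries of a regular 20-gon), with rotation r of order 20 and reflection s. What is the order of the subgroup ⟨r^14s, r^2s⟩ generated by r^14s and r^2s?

|⟨r^14s⟩| = 2 and |⟨r^2s⟩| = 2, so |H| is a multiple of lcm(2, 2) = 2 and divides |G| = 40.
Closing under the operation: H = {e, r^4, r^8, r^12, r^16, r^2s, r^6s, r^10s, r^14s, r^18s}, so |H| = 10.

10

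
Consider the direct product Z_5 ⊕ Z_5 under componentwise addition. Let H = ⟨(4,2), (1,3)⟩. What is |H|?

5

|⟨(4,2)⟩| = 5 and |⟨(1,3)⟩| = 5, so |H| is a multiple of lcm(5, 5) = 5 and divides |G| = 25.
Closing under the operation: H = {(0,0), (1,3), (2,1), (3,4), (4,2)}, so |H| = 5.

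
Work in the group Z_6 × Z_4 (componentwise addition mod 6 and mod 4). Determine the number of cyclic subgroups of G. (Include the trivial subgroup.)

Group the elements of G by the cyclic subgroup they generate; each cyclic subgroup of order d accounts for φ(d) elements.
Cyclic subgroups by order — order 1: 1; order 2: 3; order 3: 1; order 4: 2; order 6: 3; order 12: 2.
Total: 12.

12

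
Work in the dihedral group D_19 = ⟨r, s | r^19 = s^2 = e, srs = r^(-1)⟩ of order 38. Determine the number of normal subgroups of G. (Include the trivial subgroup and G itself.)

G has 22 subgroups. Checking conjugation-invariance by order — order 1: 1/1 normal; order 2: 0/19 normal; order 19: 1/1 normal; order 38: 1/1 normal.
Total normal subgroups: 3.

3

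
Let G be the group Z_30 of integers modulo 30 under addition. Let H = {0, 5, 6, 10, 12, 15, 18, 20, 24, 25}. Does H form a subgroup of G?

No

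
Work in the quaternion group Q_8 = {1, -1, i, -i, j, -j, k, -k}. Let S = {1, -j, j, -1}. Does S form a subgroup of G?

Yes

|S| = 4 divides |G| = 8, consistent with Lagrange.
S contains the identity, every element's inverse is in S, and S is closed under ·: it is a subgroup.
In fact S = ⟨j⟩.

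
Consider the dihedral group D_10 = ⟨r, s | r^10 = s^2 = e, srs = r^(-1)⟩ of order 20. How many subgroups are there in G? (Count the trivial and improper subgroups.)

|G| = 20, so by Lagrange every subgroup order divides 20. Divisors: 1, 2, 4, 5, 10, 20.
Subgroups by order — order 1: 1; order 2: 11; order 4: 5; order 5: 1; order 10: 3; order 20: 1.
Total: 1 + 11 + 5 + 1 + 3 + 1 = 22.

22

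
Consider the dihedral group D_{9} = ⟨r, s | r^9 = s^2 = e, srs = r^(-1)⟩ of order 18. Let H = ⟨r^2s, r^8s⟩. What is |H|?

|⟨r^2s⟩| = 2 and |⟨r^8s⟩| = 2, so |H| is a multiple of lcm(2, 2) = 2 and divides |G| = 18.
Closing under the operation: H = {e, r^3, r^6, r^2s, r^5s, r^8s}, so |H| = 6.

6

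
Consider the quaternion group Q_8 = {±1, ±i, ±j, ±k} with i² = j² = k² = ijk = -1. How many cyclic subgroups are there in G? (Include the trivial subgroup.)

5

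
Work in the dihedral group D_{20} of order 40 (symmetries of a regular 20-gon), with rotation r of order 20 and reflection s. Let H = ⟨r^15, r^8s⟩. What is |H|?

8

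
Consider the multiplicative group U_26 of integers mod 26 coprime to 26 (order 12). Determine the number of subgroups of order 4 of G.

|G| = 12 and 4 | 12, so subgroups of order 4 are possible by Lagrange.
The subgroups of order 4 are: {1, 5, 21, 25}.
So G has 1 subgroup of order 4.

1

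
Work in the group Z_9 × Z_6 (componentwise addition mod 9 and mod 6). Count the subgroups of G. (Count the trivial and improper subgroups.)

|G| = 54, so by Lagrange every subgroup order divides 54. Divisors: 1, 2, 3, 6, 9, 18, 27, 54.
Subgroups by order — order 1: 1; order 2: 1; order 3: 4; order 6: 4; order 9: 4; order 18: 4; order 27: 1; order 54: 1.
Total: 1 + 1 + 4 + 4 + 4 + 4 + 1 + 1 = 20.

20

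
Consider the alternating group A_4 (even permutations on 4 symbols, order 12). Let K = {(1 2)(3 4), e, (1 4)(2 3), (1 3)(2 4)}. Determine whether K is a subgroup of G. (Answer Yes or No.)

Yes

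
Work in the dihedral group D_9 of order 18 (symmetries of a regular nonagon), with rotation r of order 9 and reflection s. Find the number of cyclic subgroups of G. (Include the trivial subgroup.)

Each element a generates a cyclic subgroup ⟨a⟩; distinct elements may generate the same one (a cyclic group of order d has φ(d) generators).
Cyclic subgroups by order — order 1: 1; order 2: 9; order 3: 1; order 9: 1.
Total: 12.

12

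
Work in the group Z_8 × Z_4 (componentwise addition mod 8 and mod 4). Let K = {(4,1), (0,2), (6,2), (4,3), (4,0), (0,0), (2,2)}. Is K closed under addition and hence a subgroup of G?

No

|K| = 7 does not divide |G| = 32, so by Lagrange K is not a subgroup.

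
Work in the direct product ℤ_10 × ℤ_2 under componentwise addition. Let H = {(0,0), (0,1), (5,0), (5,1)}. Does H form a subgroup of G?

|H| = 4 divides |G| = 20, consistent with Lagrange.
H contains the identity, every element's inverse is in H, and H is closed under +: it is a subgroup.

Yes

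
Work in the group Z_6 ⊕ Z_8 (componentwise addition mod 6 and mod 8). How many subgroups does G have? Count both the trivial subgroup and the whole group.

|G| = 48, so by Lagrange every subgroup order divides 48. Divisors: 1, 2, 3, 4, 6, 8, 12, 16, 24, 48.
Subgroups by order — order 1: 1; order 2: 3; order 3: 1; order 4: 3; order 6: 3; order 8: 3; order 12: 3; order 16: 1; order 24: 3; order 48: 1.
Total: 1 + 3 + 1 + 3 + 3 + 3 + 3 + 1 + 3 + 1 = 22.

22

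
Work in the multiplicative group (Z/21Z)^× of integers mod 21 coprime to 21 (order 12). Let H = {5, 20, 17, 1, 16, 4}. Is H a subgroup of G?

Yes

|H| = 6 divides |G| = 12, consistent with Lagrange.
H contains the identity, every element's inverse is in H, and H is closed under ·: it is a subgroup.
In fact H = ⟨17⟩.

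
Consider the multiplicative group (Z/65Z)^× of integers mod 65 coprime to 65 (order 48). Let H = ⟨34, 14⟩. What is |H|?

8

|⟨34⟩| = 4 and |⟨14⟩| = 2, so |H| is a multiple of lcm(4, 2) = 4 and divides |G| = 48.
Closing under the operation: H = {1, 14, 21, 31, 34, 44, 51, 64}, so |H| = 8.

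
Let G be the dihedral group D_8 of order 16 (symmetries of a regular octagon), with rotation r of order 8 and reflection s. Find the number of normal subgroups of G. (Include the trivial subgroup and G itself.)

7

G has 19 subgroups. Checking conjugation-invariance by order — order 1: 1/1 normal; order 2: 1/9 normal; order 4: 1/5 normal; order 8: 3/3 normal; order 16: 1/1 normal.
Total normal subgroups: 7.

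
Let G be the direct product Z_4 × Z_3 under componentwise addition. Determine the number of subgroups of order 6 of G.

1

|G| = 12 and 6 | 12, so subgroups of order 6 are possible by Lagrange.
The subgroups of order 6 are: {(0,0), (0,1), (0,2), (2,0), (2,1), (2,2)}.
So G has 1 subgroup of order 6.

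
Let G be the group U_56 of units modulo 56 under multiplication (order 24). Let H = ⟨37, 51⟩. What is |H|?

12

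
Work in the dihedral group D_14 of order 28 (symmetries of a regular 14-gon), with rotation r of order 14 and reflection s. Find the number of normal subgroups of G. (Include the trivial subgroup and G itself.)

7

G has 28 subgroups. Checking conjugation-invariance by order — order 1: 1/1 normal; order 2: 1/15 normal; order 4: 0/7 normal; order 7: 1/1 normal; order 14: 3/3 normal; order 28: 1/1 normal.
Total normal subgroups: 7.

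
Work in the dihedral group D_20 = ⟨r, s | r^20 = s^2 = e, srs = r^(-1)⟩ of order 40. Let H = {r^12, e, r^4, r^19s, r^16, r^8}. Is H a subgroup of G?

|H| = 6 does not divide |G| = 40, so by Lagrange H is not a subgroup.

No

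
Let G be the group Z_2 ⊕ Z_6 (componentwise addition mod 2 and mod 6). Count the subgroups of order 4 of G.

|G| = 12 and 4 | 12, so subgroups of order 4 are possible by Lagrange.
The subgroups of order 4 are: {(0,0), (0,3), (1,0), (1,3)}.
So G has 1 subgroup of order 4.

1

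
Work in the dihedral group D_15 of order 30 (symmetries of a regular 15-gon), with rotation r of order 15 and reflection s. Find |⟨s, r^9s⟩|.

|⟨s⟩| = 2 and |⟨r^9s⟩| = 2, so |H| is a multiple of lcm(2, 2) = 2 and divides |G| = 30.
Closing under the operation: H = {e, r^3, r^6, r^9, r^12, s, r^3s, r^6s, r^9s, r^12s}, so |H| = 10.

10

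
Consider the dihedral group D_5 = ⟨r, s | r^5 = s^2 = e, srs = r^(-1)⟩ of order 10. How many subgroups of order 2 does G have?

|G| = 10 and 2 | 10, so subgroups of order 2 are possible by Lagrange.
The subgroups of order 2 are: {e, r^2s}; {e, r^3s}; {e, r^4s}; {e, rs}; … (5 in all).
So G has 5 subgroups of order 2.

5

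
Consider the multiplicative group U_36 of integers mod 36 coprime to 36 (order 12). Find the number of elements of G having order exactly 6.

The elements of order 6 are: 5, 7, 11, 23, 29, 31.
That's 6.

6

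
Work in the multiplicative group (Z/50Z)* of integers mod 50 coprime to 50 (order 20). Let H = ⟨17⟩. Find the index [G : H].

1

|⟨17⟩| = 20 and |G| = 20.
By Lagrange, [G : H] = |G|/|H| = 20/20 = 1.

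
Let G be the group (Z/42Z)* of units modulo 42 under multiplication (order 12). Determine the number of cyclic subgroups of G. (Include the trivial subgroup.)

8

A cyclic subgroup of order d is generated by each of its φ(d) elements of order d, so the cyclic subgroups of order d number (#elements of order d)/φ(d).
Cyclic subgroups by order — order 1: 1; order 2: 3; order 3: 1; order 6: 3.
Total: 8.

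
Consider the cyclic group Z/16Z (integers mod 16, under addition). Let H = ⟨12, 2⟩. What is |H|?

8

|⟨12⟩| = 4 and |⟨2⟩| = 8, so |H| is a multiple of lcm(4, 8) = 8 and divides |G| = 16.
Closing under the operation: H = {0, 2, 4, 6, 8, 10, 12, 14}, so |H| = 8.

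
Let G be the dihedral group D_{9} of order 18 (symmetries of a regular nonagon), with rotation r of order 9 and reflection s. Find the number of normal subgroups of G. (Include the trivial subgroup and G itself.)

G has 16 subgroups. Checking conjugation-invariance by order — order 1: 1/1 normal; order 2: 0/9 normal; order 3: 1/1 normal; order 6: 0/3 normal; order 9: 1/1 normal; order 18: 1/1 normal.
Total normal subgroups: 4.

4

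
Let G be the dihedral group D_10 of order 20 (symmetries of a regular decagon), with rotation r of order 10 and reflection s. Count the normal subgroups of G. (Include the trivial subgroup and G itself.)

7

G has 22 subgroups. Checking conjugation-invariance by order — order 1: 1/1 normal; order 2: 1/11 normal; order 4: 0/5 normal; order 5: 1/1 normal; order 10: 3/3 normal; order 20: 1/1 normal.
Total normal subgroups: 7.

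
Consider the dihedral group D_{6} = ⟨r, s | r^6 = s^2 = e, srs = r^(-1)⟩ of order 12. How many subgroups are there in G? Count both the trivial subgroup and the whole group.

16

|G| = 12, so by Lagrange every subgroup order divides 12. Divisors: 1, 2, 3, 4, 6, 12.
Subgroups by order — order 1: 1; order 2: 7; order 3: 1; order 4: 3; order 6: 3; order 12: 1.
Total: 1 + 7 + 1 + 3 + 3 + 1 = 16.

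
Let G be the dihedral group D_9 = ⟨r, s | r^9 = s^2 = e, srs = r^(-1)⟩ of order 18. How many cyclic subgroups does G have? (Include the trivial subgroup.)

12

Group the elements of G by the cyclic subgroup they generate; each cyclic subgroup of order d accounts for φ(d) elements.
Cyclic subgroups by order — order 1: 1; order 2: 9; order 3: 1; order 9: 1.
Total: 12.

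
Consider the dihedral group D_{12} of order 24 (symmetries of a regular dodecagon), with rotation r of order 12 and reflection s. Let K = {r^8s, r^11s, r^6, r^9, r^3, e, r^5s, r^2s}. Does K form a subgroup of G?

|K| = 8 divides |G| = 24, consistent with Lagrange.
K contains the identity, every element's inverse is in K, and K is closed under ·: it is a subgroup.

Yes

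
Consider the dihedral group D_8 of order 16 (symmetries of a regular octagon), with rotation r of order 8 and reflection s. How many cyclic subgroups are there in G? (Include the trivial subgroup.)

12

A cyclic subgroup of order d is generated by each of its φ(d) elements of order d, so the cyclic subgroups of order d number (#elements of order d)/φ(d).
Cyclic subgroups by order — order 1: 1; order 2: 9; order 4: 1; order 8: 1.
Total: 12.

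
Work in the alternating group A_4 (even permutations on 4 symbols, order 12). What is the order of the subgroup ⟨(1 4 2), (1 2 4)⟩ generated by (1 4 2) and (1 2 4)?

3

|⟨(1 4 2)⟩| = 3 and |⟨(1 2 4)⟩| = 3, so |H| is a multiple of lcm(3, 3) = 3 and divides |G| = 12.
Closing under the operation: H = {e, (1 2 4), (1 4 2)}, so |H| = 3.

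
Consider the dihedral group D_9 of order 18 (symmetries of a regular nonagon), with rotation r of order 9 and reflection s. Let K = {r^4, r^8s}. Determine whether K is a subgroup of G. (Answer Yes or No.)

No

The identity e ∉ K, so K is not a subgroup.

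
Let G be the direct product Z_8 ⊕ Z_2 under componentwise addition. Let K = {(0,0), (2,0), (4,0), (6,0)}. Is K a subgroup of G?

Yes

|K| = 4 divides |G| = 16, consistent with Lagrange.
K contains the identity, every element's inverse is in K, and K is closed under +: it is a subgroup.
In fact K = ⟨(6,0)⟩.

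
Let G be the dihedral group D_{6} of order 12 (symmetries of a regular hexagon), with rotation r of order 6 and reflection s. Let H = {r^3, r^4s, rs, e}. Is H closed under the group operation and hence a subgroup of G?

|H| = 4 divides |G| = 12, consistent with Lagrange.
H contains the identity, every element's inverse is in H, and H is closed under ·: it is a subgroup.

Yes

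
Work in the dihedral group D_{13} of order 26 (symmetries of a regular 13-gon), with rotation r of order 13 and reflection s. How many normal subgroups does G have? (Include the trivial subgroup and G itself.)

3

G has 16 subgroups. Checking conjugation-invariance by order — order 1: 1/1 normal; order 2: 0/13 normal; order 13: 1/1 normal; order 26: 1/1 normal.
Total normal subgroups: 3.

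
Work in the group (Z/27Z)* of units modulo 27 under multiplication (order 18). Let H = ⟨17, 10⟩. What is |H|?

6

|⟨17⟩| = 6 and |⟨10⟩| = 3, so |H| is a multiple of lcm(6, 3) = 6 and divides |G| = 18.
Closing under the operation: H = {1, 8, 10, 17, 19, 26}, so |H| = 6.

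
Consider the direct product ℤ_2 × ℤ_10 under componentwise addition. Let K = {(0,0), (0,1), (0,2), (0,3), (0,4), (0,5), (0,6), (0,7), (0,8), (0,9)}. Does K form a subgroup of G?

|K| = 10 divides |G| = 20, consistent with Lagrange.
K contains the identity, every element's inverse is in K, and K is closed under +: it is a subgroup.
In fact K = ⟨(0,1)⟩.

Yes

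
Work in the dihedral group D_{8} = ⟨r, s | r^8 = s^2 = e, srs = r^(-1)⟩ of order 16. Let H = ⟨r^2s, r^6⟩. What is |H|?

|⟨r^2s⟩| = 2 and |⟨r^6⟩| = 4, so |H| is a multiple of lcm(2, 4) = 4 and divides |G| = 16.
Closing under the operation: H = {e, r^2, r^4, r^6, s, r^2s, r^4s, r^6s}, so |H| = 8.

8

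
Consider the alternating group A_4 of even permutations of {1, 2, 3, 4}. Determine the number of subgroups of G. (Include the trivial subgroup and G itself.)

10

|G| = 12, so by Lagrange every subgroup order divides 12. Divisors: 1, 2, 3, 4, 6, 12.
Subgroups by order — order 1: 1; order 2: 3; order 3: 4; order 4: 1; order 6: 0; order 12: 1.
Total: 1 + 3 + 4 + 1 + 0 + 1 = 10.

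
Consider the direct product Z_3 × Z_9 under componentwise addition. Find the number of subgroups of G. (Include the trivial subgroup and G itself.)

10

|G| = 27, so by Lagrange every subgroup order divides 27. Divisors: 1, 3, 9, 27.
Subgroups by order — order 1: 1; order 3: 4; order 9: 4; order 27: 1.
Total: 1 + 4 + 4 + 1 = 10.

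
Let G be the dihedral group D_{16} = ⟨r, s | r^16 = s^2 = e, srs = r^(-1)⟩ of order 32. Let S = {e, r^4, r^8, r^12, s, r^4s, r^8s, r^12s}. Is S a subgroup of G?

Yes

|S| = 8 divides |G| = 32, consistent with Lagrange.
S contains the identity, every element's inverse is in S, and S is closed under ·: it is a subgroup.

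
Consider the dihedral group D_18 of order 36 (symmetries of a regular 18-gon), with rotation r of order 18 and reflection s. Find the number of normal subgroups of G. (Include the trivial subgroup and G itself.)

G has 45 subgroups. Checking conjugation-invariance by order — order 1: 1/1 normal; order 2: 1/19 normal; order 3: 1/1 normal; order 4: 0/9 normal; order 6: 1/7 normal; order 9: 1/1 normal; order 12: 0/3 normal; order 18: 3/3 normal; order 36: 1/1 normal.
Total normal subgroups: 9.

9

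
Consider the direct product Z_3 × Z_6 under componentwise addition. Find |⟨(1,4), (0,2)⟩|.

9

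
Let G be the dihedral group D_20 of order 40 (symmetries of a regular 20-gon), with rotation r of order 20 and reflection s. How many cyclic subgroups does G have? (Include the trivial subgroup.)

26

A cyclic subgroup of order d is generated by each of its φ(d) elements of order d, so the cyclic subgroups of order d number (#elements of order d)/φ(d).
Cyclic subgroups by order — order 1: 1; order 2: 21; order 4: 1; order 5: 1; order 10: 1; order 20: 1.
Total: 26.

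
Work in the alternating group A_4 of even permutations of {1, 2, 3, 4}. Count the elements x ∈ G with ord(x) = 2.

3

The elements of order 2 are: (1 2)(3 4), (1 3)(2 4), (1 4)(2 3).
That's 3.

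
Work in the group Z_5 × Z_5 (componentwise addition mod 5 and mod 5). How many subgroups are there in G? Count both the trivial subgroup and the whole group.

|G| = 25, so by Lagrange every subgroup order divides 25. Divisors: 1, 5, 25.
Subgroups by order — order 1: 1; order 5: 6; order 25: 1.
Total: 1 + 6 + 1 = 8.

8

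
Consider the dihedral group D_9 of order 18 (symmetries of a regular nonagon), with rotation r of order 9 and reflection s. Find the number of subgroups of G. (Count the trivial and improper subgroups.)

16

|G| = 18, so by Lagrange every subgroup order divides 18. Divisors: 1, 2, 3, 6, 9, 18.
Subgroups by order — order 1: 1; order 2: 9; order 3: 1; order 6: 3; order 9: 1; order 18: 1.
Total: 1 + 9 + 1 + 3 + 1 + 1 = 16.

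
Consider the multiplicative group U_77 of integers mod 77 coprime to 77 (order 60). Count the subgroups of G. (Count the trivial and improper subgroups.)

|G| = 60, so by Lagrange every subgroup order divides 60. Divisors: 1, 2, 3, 4, 5, 6, 10, 12, 15, 20, 30, 60.
Subgroups by order — order 1: 1; order 2: 3; order 3: 1; order 4: 1; order 5: 1; order 6: 3; order 10: 3; order 12: 1; order 15: 1; order 20: 1; order 30: 3; order 60: 1.
Total: 1 + 3 + 1 + 1 + 1 + 3 + 3 + 1 + 1 + 1 + 3 + 1 = 20.

20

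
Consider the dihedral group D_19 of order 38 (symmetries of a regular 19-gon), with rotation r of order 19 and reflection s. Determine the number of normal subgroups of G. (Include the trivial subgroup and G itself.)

3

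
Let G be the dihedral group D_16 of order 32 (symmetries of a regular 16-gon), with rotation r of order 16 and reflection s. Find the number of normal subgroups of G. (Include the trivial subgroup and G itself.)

G has 36 subgroups. Checking conjugation-invariance by order — order 1: 1/1 normal; order 2: 1/17 normal; order 4: 1/9 normal; order 8: 1/5 normal; order 16: 3/3 normal; order 32: 1/1 normal.
Total normal subgroups: 8.

8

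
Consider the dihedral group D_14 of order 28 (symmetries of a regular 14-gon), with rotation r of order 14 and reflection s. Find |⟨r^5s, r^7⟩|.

|⟨r^5s⟩| = 2 and |⟨r^7⟩| = 2, so |H| is a multiple of lcm(2, 2) = 2 and divides |G| = 28.
Closing under the operation: H = {e, r^7, r^5s, r^12s}, so |H| = 4.

4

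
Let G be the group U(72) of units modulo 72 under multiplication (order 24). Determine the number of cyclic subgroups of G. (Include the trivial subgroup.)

Each element a generates a cyclic subgroup ⟨a⟩; distinct elements may generate the same one (a cyclic group of order d has φ(d) generators).
Cyclic subgroups by order — order 1: 1; order 2: 7; order 3: 1; order 6: 7.
Total: 16.

16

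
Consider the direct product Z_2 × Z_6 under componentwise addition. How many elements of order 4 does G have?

0

An element (a,b) has order lcm(ord(a), ord(b)); count pairs with lcm equal to 4.
Enumerating gives 0 such elements.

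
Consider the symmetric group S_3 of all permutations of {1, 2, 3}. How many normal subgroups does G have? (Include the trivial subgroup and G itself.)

3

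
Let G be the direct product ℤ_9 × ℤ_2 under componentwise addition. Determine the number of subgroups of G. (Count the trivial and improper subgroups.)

|G| = 18, so by Lagrange every subgroup order divides 18. Divisors: 1, 2, 3, 6, 9, 18.
Subgroups by order — order 1: 1; order 2: 1; order 3: 1; order 6: 1; order 9: 1; order 18: 1.
Total: 1 + 1 + 1 + 1 + 1 + 1 = 6.

6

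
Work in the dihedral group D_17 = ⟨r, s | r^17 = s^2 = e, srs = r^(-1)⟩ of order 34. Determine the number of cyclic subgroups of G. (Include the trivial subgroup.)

19

Each element a generates a cyclic subgroup ⟨a⟩; distinct elements may generate the same one (a cyclic group of order d has φ(d) generators).
Cyclic subgroups by order — order 1: 1; order 2: 17; order 17: 1.
Total: 19.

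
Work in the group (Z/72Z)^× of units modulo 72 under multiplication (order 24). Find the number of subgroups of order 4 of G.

|G| = 24 and 4 | 24, so subgroups of order 4 are possible by Lagrange.
The subgroups of order 4 are: {1, 17, 19, 35}; {1, 17, 37, 53}; {1, 17, 55, 71}; {1, 19, 37, 55}; … (7 in all).
So G has 7 subgroups of order 4.

7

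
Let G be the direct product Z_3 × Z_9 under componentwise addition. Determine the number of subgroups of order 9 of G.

|G| = 27 and 9 | 27, so subgroups of order 9 are possible by Lagrange.
The subgroups of order 9 are: {(0,0), (0,1), (0,2), (0,3), (0,4), (0,5), (0,6), (0,7), (0,8)}; {(0,0), (0,3), (0,6), (1,0), (1,3), (1,6), (2,0), (2,3), (2,6)}; {(0,0), (0,3), (0,6), (1,1), (1,4), (1,7), (2,2), (2,5), (2,8)}; {(0,0), (0,3), (0,6), (1,2), (1,5), (1,8), (2,1), (2,4), (2,7)}.
So G has 4 subgroups of order 9.

4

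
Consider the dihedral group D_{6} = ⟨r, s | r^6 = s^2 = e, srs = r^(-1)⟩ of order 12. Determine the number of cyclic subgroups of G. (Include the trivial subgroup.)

A cyclic subgroup of order d is generated by each of its φ(d) elements of order d, so the cyclic subgroups of order d number (#elements of order d)/φ(d).
Cyclic subgroups by order — order 1: 1; order 2: 7; order 3: 1; order 6: 1.
Total: 10.

10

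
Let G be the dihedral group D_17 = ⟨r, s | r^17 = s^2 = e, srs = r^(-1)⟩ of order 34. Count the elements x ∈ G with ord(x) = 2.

Enumerating element orders in G gives 17 elements of order 2.

17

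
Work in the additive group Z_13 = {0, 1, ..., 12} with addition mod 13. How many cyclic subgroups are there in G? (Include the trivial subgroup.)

A cyclic subgroup of order d is generated by each of its φ(d) elements of order d, so the cyclic subgroups of order d number (#elements of order d)/φ(d).
Cyclic subgroups by order — order 1: 1; order 13: 1.
Total: 2.

2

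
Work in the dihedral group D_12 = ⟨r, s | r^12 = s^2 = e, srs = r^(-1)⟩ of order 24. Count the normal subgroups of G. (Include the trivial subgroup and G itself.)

9

G has 34 subgroups. Checking conjugation-invariance by order — order 1: 1/1 normal; order 2: 1/13 normal; order 3: 1/1 normal; order 4: 1/7 normal; order 6: 1/5 normal; order 8: 0/3 normal; order 12: 3/3 normal; order 24: 1/1 normal.
Total normal subgroups: 9.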